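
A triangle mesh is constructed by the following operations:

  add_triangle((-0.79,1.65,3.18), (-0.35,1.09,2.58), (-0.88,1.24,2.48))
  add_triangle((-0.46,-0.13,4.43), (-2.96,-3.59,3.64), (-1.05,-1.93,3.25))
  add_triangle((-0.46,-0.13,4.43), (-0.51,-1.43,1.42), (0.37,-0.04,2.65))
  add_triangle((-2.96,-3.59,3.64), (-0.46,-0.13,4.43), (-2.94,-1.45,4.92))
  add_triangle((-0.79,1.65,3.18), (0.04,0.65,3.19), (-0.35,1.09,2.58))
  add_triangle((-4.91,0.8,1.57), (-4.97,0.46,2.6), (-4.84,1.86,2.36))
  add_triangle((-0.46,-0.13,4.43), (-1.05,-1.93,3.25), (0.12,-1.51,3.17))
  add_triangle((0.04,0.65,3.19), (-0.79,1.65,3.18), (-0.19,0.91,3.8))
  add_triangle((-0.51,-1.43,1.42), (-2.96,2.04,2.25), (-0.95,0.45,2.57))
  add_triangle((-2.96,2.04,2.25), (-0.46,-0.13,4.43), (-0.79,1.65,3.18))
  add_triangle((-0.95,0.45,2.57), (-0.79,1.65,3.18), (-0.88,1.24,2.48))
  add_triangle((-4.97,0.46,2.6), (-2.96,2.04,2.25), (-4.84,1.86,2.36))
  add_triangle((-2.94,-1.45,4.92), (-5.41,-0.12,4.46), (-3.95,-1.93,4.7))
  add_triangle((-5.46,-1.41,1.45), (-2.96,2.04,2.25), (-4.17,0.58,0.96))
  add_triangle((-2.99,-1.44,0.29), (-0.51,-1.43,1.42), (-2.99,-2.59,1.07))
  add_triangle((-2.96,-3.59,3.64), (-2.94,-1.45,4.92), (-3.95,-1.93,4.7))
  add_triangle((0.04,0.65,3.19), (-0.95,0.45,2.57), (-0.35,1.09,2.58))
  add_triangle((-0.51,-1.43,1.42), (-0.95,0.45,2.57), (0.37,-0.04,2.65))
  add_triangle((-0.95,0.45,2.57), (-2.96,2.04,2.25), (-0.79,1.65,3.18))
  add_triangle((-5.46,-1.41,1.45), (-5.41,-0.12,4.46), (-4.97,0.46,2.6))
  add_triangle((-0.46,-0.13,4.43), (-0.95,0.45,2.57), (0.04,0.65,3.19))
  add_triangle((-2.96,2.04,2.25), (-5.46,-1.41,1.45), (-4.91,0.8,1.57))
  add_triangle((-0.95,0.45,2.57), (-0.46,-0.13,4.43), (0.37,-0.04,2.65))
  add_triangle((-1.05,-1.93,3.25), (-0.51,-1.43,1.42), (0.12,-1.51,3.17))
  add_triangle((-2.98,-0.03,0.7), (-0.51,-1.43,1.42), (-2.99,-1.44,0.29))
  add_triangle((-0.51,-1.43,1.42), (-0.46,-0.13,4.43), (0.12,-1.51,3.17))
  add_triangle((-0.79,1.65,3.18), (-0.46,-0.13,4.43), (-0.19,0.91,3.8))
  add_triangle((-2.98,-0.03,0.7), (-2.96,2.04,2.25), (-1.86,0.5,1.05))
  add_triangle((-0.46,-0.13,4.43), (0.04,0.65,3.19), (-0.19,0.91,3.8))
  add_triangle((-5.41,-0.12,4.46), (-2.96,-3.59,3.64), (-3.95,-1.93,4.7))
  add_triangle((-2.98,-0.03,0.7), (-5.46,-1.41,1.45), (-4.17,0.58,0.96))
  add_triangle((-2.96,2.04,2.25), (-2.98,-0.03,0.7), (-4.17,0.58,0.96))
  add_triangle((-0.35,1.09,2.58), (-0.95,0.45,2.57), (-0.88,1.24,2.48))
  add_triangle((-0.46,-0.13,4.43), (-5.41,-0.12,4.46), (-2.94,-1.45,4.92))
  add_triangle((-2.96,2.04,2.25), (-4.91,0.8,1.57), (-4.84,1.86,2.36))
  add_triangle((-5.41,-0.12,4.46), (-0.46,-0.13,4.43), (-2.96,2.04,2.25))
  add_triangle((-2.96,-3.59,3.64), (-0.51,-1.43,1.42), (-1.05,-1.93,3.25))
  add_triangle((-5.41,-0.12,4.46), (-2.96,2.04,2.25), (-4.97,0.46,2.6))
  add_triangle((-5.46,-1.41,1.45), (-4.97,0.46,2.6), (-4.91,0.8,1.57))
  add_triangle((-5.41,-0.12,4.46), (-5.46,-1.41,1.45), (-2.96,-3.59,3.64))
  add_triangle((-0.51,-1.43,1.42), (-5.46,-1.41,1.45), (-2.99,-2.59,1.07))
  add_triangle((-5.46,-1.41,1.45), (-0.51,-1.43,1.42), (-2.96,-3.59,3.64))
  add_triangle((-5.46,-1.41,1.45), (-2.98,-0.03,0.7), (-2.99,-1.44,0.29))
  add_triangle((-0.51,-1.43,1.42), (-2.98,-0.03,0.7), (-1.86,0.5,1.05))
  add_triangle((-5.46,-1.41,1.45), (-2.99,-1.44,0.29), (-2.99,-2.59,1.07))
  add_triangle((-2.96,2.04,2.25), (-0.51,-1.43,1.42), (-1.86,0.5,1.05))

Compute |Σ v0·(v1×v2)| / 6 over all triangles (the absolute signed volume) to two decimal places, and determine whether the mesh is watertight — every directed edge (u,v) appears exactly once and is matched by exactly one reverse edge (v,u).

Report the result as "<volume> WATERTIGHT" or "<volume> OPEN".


47.40 WATERTIGHT

Per-triangle v0·(v1×v2)/6:
  t1: -0.0420
  t2: +1.6651
  t3: +0.6512
  t4: +3.7581
  t5: +0.0453
  t6: +1.1188
  t7: +1.3539
  t8: +0.0667
  t9: -1.5198
  t10: +2.7943
  t11: +0.1158
  t12: +1.0721
  t13: +2.3443
  t14: +2.5834
  t15: -0.3251
  t16: +2.0055
  t17: -0.3097
  t18: -0.9671
  t19: -1.2684
  t20: +3.3089
  t21: -0.5191
  t22: -2.0759
  t23: +0.2693
  t24: +0.3533
  t25: -1.2023
  t26: -0.8397
  t27: +0.6101
  t28: -0.2297
  t29: +0.1677
  t30: +2.5944
  t31: +0.0386
  t32: -0.5003
  t33: -0.1983
  t34: +4.7882
  t35: -0.1073
  t36: +7.6703
  t37: +0.5273
  t38: +2.7449
  t39: +1.9869
  t40: +11.0904
  t41: +1.7990
  t42: +0.0688
  t43: +0.3948
  t44: -0.7688
  t45: +1.0015
  t46: -0.7180
Σ = +47.3974 → |volume| = 47.40

Directed edges: 138 total, each appears once with its reverse present → watertight.


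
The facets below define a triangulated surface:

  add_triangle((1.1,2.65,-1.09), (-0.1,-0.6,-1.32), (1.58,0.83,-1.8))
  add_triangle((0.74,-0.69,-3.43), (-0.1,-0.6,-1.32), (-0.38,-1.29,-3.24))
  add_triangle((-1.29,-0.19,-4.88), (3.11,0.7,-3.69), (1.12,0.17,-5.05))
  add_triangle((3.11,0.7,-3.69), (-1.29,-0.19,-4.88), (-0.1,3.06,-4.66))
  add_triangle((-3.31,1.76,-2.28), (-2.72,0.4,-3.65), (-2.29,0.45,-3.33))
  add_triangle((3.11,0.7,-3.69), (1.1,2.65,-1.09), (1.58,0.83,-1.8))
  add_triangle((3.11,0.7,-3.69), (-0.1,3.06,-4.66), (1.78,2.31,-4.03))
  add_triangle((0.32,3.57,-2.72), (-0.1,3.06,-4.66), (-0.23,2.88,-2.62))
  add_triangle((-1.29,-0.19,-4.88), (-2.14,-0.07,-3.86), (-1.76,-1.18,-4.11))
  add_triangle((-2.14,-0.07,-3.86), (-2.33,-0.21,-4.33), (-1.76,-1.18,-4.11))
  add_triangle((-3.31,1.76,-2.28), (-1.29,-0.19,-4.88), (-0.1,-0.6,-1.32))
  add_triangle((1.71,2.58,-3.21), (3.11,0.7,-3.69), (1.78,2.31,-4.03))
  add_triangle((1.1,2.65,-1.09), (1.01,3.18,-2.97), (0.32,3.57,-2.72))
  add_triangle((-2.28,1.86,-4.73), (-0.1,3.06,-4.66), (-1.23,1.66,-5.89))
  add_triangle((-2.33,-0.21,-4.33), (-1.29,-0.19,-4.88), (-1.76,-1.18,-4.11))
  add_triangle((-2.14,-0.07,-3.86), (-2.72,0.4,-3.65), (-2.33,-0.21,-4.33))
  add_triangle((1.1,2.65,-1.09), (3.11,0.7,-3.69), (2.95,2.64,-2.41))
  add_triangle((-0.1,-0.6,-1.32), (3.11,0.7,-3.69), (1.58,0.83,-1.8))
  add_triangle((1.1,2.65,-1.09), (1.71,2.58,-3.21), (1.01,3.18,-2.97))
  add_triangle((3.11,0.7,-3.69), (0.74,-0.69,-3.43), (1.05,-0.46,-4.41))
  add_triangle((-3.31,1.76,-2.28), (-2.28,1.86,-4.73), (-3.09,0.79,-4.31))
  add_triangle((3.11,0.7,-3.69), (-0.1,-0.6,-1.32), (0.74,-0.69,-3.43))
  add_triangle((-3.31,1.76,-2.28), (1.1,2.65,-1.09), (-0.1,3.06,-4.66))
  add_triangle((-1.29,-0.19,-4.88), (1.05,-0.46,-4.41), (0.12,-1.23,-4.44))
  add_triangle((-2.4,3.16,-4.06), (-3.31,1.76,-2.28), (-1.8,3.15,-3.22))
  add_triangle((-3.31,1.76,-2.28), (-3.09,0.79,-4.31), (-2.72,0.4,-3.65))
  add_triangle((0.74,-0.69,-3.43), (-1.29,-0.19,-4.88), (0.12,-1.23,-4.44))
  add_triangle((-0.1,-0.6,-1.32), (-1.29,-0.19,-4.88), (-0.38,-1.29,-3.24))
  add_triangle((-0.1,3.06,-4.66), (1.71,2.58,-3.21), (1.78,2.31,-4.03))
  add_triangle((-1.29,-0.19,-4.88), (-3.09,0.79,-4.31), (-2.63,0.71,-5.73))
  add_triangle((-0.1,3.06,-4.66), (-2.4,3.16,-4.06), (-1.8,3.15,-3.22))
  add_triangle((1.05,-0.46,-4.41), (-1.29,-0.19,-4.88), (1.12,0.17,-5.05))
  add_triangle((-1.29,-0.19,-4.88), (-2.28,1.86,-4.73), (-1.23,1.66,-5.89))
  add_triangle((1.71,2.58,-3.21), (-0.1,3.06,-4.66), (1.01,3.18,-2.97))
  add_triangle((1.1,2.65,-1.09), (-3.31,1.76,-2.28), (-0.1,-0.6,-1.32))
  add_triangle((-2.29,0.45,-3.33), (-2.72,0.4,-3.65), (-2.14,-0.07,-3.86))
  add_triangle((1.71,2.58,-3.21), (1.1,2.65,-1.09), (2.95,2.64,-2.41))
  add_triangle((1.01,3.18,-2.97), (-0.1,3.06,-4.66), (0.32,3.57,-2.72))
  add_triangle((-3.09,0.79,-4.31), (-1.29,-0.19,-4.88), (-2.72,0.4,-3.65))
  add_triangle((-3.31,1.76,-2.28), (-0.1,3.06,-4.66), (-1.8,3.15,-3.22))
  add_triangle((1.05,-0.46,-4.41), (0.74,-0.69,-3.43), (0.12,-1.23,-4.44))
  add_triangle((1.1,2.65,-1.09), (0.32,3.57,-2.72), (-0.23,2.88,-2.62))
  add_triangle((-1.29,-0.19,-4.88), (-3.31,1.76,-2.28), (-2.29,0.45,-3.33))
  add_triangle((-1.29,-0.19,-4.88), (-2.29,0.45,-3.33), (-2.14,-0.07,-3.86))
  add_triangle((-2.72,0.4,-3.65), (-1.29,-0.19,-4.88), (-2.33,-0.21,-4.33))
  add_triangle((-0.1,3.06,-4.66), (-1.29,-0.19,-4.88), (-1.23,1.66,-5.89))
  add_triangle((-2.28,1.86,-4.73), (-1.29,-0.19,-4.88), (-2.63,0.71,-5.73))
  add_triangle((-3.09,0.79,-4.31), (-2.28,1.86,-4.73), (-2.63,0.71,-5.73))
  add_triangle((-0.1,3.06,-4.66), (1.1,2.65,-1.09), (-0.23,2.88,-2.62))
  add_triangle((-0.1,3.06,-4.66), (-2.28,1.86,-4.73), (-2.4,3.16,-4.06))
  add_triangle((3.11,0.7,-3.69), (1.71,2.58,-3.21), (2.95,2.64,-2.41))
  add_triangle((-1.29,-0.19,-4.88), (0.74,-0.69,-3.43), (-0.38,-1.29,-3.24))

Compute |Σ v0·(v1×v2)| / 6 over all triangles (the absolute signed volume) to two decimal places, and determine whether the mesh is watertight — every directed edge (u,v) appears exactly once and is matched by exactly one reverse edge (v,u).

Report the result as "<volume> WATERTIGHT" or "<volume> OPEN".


40.06 OPEN

Per-triangle v0·(v1×v2)/6:
  t1: -0.7589
  t2: +0.0659
  t3: +0.4663
  t4: +9.9940
  t5: -0.2593
  t6: +0.0401
  t7: +1.6648
  t8: +0.5815
  t9: -0.9728
  t10: +0.0063
  t11: +0.8337
  t12: +1.0134
  t13: +0.6815
  t14: +2.6674
  t15: +0.9607
  t16: -0.0377
  t17: -1.1372
  t18: -0.3314
  t19: +0.7633
  t20: +0.4837
  t21: +2.2663
  t22: +0.1252
  t23: +5.1283
  t24: +1.6018
  t25: +0.8538
  t26: +0.4232
  t27: -0.8303
  t28: -0.0230
  t29: +1.1491
  t30: +0.6116
  t31: +1.1962
  t32: +1.2363
  t33: +2.1259
  t34: +1.3053
  t35: -2.8985
  t36: -0.0956
  t37: +1.3860
  t38: +1.1263
  t39: +0.5072
  t40: -2.2695
  t41: +0.1856
  t42: +0.0514
  t43: -0.8434
  t44: -0.4358
  t45: +0.5818
  t46: +0.8772
  t47: +1.0729
  t48: +1.3259
  t49: -1.2728
  t50: +3.0740
  t51: +2.4501
  t52: +1.3431
Σ = +40.0606 → |volume| = 40.06

Directed edges: 156 total; 6 unmatched, e.g. (3.11,0.7,-3.69)→(1.12,0.17,-5.05) → open.


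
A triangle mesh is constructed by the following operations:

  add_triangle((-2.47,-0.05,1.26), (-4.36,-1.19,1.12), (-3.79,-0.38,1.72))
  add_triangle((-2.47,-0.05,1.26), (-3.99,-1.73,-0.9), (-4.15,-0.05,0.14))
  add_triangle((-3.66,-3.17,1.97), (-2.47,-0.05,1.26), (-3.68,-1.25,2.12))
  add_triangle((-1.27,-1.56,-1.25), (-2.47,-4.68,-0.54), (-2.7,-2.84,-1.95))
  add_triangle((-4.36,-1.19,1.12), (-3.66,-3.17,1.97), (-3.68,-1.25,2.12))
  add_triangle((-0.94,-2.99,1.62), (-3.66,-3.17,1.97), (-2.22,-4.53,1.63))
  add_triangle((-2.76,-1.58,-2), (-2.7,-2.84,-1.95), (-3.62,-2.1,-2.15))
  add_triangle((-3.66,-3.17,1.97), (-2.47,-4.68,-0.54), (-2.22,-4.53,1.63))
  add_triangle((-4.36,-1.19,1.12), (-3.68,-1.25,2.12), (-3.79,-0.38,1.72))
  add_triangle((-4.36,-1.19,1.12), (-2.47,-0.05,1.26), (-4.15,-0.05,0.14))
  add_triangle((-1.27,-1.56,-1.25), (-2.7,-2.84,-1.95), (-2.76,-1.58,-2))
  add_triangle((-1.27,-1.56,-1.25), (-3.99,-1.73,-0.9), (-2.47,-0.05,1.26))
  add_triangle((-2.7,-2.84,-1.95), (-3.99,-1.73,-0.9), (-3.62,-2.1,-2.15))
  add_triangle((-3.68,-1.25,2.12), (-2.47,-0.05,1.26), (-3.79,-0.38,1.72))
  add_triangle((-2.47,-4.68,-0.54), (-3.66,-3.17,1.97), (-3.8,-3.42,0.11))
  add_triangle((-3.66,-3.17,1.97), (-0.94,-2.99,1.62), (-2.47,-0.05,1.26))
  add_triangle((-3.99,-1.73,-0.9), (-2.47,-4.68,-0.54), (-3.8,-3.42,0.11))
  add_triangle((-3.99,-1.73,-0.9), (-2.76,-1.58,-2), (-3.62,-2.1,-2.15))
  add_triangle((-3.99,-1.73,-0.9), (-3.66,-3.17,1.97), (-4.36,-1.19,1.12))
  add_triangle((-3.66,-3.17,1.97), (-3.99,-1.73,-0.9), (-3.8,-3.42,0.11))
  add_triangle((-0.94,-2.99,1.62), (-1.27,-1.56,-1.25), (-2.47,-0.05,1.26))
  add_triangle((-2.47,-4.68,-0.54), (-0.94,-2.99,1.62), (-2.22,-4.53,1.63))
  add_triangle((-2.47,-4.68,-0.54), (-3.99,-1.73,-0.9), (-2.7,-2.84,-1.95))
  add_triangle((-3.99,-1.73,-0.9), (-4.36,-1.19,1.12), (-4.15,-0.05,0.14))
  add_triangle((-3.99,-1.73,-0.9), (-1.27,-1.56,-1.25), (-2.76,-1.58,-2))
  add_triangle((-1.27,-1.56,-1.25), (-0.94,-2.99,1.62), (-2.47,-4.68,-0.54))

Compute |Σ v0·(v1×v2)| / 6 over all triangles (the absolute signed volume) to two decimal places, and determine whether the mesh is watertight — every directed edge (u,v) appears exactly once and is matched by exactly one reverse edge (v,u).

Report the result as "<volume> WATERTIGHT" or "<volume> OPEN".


22.55 WATERTIGHT

Per-triangle v0·(v1×v2)/6:
  t1: +0.0411
  t2: -1.3833
  t3: -0.2596
  t4: +0.4372
  t5: +1.6694
  t6: +1.1943
  t7: +0.2817
  t8: +3.6475
  t9: +0.6918
  t10: +0.9121
  t11: +0.1988
  t12: -0.5655
  t13: +1.0073
  t14: +0.1336
  t15: +2.8526
  t16: +1.3276
  t17: +2.3010
  t18: +0.1460
  t19: +3.5165
  t20: +2.2768
  t21: -3.0415
  t22: +0.8095
  t23: +3.2374
  t24: +1.9458
  t25: -0.6790
  t26: -0.1521
Σ = +22.5470 → |volume| = 22.55

Directed edges: 78 total, each appears once with its reverse present → watertight.


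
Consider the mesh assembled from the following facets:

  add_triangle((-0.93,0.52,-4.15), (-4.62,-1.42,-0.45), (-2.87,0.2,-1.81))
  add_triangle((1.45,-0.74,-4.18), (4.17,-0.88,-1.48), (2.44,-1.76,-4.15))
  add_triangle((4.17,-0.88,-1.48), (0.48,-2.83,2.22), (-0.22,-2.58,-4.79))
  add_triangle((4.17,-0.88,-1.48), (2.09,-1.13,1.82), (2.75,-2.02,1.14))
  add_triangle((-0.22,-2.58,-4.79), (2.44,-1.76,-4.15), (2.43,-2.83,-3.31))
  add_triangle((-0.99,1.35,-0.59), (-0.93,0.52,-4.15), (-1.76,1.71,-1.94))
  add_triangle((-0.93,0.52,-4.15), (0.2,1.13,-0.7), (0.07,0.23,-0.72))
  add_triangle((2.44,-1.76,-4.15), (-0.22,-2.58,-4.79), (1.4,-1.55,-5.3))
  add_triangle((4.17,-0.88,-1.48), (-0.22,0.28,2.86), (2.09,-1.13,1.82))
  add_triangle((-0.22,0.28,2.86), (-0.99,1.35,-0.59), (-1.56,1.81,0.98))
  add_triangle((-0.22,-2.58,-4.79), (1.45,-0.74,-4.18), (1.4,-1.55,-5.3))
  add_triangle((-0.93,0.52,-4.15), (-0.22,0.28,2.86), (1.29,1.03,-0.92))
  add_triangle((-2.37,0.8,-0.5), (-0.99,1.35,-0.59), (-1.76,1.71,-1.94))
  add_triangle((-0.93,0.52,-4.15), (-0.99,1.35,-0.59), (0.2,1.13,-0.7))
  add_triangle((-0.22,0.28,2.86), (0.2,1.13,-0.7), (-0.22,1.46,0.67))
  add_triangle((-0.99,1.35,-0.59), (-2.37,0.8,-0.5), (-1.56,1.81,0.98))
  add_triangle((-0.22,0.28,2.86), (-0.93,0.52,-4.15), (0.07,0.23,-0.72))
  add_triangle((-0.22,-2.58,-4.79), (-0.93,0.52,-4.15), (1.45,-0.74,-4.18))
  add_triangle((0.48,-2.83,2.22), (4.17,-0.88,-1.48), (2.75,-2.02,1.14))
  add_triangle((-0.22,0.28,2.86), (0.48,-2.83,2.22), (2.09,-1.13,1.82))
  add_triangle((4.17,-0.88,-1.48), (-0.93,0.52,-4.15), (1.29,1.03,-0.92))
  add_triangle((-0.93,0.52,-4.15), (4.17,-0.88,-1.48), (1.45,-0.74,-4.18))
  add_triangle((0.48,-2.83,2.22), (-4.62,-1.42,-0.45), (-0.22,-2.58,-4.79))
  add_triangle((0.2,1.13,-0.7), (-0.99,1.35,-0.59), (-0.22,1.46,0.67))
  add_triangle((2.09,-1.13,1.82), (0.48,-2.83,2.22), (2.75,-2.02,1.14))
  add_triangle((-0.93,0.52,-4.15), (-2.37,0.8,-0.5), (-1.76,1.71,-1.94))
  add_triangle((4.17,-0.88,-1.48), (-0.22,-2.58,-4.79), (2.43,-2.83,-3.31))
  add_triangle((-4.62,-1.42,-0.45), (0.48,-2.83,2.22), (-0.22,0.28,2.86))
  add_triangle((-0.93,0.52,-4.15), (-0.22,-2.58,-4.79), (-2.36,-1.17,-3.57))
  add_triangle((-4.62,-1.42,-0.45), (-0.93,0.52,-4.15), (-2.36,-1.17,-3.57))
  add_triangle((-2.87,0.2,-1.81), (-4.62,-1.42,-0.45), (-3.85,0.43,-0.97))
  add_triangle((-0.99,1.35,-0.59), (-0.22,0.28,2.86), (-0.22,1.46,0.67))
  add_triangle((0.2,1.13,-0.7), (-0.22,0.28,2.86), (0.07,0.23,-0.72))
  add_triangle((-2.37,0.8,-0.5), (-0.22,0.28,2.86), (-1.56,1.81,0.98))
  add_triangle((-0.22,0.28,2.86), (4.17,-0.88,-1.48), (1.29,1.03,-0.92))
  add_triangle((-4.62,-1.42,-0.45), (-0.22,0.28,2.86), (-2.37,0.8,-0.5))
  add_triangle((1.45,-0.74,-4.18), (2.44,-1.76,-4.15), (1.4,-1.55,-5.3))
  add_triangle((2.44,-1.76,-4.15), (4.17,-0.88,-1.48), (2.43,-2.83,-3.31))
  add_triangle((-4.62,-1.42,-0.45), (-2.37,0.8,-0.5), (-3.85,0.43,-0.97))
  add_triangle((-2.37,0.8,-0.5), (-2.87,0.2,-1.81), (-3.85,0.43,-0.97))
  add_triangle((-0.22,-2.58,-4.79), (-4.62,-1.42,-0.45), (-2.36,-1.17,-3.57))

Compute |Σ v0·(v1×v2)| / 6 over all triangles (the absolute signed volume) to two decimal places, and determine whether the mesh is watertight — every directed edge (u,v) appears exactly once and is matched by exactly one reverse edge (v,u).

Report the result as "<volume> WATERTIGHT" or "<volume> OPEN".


95.15 OPEN

Per-triangle v0·(v1×v2)/6:
  t1: +2.4328
  t2: +2.1812
  t3: +13.5954
  t4: +1.5500
  t5: +3.1788
  t6: +0.2994
  t7: +0.1323
  t8: +2.1164
  t9: +1.7479
  t10: +0.1503
  t11: +0.2727
  t12: +1.2053
  t13: +0.4614
  t14: +0.9334
  t15: +0.1934
  t16: +0.7185
  t17: -0.1854
  t18: +4.5039
  t19: +1.6212
  t20: +2.8334
  t21: +3.9507
  t22: +2.1760
  t23: +15.1371
  t24: +0.3422
  t25: +1.4581
  t26: +1.6151
  t27: -3.3721
  t28: +7.1880
  t29: +4.3861
  t30: +3.4624
  t31: +1.4055
  t32: +0.5751
  t33: -0.0126
  t34: +1.3670
  t35: +2.5928
  t36: +3.4632
  t37: +0.7396
  t38: +3.1708
  t39: +0.3659
  t40: +0.3658
  t41: +4.8290
Σ = +95.1480 → |volume| = 95.15

Directed edges: 123 total; 3 unmatched, e.g. (-2.87,0.2,-1.81)→(-0.93,0.52,-4.15) → open.


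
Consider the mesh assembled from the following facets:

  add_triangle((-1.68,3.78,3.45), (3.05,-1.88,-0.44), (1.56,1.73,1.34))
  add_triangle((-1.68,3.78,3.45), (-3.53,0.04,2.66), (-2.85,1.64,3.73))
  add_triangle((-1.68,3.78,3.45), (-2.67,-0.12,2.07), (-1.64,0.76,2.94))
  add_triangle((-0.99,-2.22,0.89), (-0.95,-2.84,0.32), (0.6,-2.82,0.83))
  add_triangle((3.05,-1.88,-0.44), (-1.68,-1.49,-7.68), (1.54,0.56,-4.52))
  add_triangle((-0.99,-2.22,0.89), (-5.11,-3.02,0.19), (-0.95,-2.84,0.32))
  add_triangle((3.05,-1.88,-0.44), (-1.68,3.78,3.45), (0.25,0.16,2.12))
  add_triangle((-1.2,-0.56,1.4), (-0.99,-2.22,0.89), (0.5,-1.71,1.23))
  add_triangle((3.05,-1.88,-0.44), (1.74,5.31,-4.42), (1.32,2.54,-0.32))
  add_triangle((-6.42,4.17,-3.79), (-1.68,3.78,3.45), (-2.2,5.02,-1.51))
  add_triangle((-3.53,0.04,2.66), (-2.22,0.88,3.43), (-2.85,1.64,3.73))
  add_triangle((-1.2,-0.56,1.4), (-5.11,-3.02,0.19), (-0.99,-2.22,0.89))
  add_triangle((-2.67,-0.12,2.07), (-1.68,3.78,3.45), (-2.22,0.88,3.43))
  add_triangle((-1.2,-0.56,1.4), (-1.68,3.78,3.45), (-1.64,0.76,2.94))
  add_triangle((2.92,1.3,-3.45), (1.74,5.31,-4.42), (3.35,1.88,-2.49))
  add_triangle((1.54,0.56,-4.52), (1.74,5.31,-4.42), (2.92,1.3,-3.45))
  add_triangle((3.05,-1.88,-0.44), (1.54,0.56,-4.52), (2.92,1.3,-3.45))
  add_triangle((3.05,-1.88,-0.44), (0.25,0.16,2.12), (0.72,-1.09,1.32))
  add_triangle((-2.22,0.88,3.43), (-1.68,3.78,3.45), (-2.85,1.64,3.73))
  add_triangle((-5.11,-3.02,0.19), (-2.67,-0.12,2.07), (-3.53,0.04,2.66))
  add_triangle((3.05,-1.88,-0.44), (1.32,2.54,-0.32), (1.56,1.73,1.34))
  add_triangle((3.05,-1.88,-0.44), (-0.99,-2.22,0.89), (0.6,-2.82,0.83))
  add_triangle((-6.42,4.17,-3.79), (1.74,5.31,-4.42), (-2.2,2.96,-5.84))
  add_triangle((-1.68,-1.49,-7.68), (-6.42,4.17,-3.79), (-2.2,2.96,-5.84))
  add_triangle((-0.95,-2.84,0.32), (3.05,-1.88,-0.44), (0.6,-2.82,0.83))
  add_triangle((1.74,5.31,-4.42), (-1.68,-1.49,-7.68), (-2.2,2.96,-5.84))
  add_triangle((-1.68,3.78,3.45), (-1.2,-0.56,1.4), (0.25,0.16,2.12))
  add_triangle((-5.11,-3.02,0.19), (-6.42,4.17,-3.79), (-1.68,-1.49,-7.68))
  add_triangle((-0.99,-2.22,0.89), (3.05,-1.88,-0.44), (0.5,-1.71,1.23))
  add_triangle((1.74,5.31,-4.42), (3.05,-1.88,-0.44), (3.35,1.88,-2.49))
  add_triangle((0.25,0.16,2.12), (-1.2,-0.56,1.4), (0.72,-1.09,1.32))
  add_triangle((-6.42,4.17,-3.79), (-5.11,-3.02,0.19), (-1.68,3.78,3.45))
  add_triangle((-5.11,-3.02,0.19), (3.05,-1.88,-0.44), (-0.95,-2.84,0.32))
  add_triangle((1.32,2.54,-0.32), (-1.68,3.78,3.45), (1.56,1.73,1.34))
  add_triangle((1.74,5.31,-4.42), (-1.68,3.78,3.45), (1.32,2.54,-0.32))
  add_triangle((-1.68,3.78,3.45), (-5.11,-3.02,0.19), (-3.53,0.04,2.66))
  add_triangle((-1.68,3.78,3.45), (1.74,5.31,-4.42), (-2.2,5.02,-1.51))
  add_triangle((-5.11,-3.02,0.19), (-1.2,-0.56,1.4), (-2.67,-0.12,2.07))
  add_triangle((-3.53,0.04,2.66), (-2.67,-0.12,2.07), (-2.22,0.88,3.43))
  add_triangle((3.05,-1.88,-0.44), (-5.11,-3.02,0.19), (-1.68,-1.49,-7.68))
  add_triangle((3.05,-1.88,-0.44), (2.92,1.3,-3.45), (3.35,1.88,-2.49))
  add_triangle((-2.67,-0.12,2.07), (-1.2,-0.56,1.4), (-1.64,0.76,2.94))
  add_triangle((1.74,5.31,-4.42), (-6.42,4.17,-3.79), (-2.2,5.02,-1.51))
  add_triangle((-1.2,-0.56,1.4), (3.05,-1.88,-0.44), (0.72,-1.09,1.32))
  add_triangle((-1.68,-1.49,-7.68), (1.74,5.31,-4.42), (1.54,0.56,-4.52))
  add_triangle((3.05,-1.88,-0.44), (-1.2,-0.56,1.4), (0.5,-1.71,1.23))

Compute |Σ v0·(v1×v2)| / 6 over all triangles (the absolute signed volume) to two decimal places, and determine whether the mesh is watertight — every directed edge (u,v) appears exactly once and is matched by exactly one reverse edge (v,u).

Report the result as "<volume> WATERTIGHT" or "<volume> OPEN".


Per-triangle v0·(v1×v2)/6:
  t1: +2.2053
  t2: +1.4356
  t3: +2.0660
  t4: +0.5274
  t5: +11.5957
  t6: +1.2593
  t7: +2.4958
  t8: +0.7406
  t9: +6.6867
  t10: +17.6748
  t11: +0.8662
  t12: +1.9956
  t13: -1.9956
  t14: -0.4826
  t15: +3.6873
  t16: +6.1050
  t17: +4.4487
  t18: +0.9356
  t19: +0.9372
  t20: +0.4287
  t21: +2.8453
  t22: -0.3880
  t23: +22.3701
  t24: +23.4991
  t25: +1.3682
  t26: +21.4641
  t27: +2.1885
  t28: +54.2217
  t29: +1.3409
  t30: -1.8495
  t31: +0.7065
  t32: +39.3534
  t33: +1.5266
  t34: +3.5022
  t35: +7.4816
  t36: +4.1448
  t37: +15.5534
  t38: +1.4326
  t39: +0.1845
  t40: +24.1444
  t41: +2.9115
  t42: +0.5500
  t43: +19.4746
  t44: +0.5377
  t45: +14.9844
  t46: +0.0140
Σ = +327.1760 → |volume| = 327.18

Directed edges: 138 total, each appears once with its reverse present → watertight.

327.18 WATERTIGHT


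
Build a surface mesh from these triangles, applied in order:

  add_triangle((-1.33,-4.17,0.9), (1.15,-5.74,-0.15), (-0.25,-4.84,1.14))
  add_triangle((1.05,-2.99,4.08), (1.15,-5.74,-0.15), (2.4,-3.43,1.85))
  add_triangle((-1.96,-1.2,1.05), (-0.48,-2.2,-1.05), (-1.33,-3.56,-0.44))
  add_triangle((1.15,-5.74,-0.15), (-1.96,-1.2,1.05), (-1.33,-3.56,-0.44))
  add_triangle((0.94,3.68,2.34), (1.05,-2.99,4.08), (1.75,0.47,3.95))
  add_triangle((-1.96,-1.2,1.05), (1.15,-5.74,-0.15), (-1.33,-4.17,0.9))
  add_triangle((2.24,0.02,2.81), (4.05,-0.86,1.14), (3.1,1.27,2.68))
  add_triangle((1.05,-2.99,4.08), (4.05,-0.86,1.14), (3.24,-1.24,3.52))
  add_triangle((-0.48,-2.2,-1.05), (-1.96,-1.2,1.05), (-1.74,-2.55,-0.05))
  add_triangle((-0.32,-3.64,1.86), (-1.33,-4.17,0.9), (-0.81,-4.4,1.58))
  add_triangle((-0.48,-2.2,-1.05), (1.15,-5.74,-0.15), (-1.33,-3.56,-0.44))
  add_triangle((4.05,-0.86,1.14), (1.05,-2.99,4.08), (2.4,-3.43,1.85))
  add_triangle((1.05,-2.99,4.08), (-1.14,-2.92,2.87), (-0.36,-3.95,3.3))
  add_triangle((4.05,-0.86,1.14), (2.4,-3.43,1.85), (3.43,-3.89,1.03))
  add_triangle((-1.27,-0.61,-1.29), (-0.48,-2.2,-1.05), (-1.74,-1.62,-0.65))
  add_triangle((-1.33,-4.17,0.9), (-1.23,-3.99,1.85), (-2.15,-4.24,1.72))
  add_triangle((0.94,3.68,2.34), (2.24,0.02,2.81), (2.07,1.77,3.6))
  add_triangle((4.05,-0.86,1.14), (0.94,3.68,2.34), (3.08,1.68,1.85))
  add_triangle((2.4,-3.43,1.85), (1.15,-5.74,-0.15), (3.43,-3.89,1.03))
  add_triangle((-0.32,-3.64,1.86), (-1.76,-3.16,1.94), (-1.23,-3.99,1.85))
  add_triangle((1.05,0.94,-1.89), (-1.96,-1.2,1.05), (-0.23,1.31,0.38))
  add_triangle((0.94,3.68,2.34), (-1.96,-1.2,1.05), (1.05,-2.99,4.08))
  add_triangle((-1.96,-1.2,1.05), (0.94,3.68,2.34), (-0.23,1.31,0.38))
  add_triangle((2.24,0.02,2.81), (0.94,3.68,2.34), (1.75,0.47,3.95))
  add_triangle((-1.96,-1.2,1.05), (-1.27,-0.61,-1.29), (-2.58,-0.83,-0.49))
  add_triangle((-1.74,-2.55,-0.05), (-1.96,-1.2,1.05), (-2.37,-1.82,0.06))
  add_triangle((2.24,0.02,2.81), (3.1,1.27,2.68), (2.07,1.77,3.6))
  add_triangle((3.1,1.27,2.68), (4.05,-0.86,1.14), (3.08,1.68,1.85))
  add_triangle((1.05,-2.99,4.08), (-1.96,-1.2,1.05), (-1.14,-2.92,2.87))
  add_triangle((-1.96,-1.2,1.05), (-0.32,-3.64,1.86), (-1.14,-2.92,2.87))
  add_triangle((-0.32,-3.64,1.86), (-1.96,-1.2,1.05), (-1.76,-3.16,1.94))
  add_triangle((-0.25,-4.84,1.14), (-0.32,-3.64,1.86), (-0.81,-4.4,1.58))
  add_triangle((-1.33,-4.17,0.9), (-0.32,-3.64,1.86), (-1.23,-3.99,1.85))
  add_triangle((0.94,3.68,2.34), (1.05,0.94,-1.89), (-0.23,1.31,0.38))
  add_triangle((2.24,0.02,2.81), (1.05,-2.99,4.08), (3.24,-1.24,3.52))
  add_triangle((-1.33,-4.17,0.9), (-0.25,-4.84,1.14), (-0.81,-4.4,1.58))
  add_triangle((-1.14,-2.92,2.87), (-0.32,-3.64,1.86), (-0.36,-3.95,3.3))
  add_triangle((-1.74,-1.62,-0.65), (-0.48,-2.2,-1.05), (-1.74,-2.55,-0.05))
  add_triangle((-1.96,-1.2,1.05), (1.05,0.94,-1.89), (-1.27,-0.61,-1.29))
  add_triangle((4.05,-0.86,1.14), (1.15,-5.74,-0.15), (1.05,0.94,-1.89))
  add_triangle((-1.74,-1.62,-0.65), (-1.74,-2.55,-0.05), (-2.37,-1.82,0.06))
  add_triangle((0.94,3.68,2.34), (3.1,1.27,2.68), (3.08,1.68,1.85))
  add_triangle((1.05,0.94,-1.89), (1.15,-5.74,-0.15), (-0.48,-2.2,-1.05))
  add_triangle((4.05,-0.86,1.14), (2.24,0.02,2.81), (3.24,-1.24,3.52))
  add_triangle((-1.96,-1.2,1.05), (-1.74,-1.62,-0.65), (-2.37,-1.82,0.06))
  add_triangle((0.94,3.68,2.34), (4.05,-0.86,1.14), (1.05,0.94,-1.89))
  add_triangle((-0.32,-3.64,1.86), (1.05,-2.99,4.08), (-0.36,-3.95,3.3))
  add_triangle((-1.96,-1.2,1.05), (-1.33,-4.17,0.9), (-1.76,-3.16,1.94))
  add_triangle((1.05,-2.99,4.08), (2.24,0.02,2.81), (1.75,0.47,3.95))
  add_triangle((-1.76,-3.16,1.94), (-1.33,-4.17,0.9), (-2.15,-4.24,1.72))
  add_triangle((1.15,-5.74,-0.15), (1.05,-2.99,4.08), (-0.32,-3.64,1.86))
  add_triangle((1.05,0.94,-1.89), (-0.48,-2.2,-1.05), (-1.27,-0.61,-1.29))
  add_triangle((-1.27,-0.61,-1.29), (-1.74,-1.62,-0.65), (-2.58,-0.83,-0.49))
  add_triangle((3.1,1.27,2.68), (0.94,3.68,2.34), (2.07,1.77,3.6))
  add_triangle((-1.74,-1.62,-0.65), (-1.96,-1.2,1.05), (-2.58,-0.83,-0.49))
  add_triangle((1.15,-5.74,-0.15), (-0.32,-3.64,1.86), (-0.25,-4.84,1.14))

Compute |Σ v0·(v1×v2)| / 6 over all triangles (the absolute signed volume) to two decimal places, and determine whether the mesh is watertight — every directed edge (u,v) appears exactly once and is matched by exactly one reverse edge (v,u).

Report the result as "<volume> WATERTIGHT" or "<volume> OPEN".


92.26 OPEN

Per-triangle v0·(v1×v2)/6:
  t1: +1.4464
  t2: +5.9767
  t3: +0.4548
  t4: +2.8441
  t5: +1.9178
  t6: -0.1162
  t7: +2.2321
  t8: +3.4610
  t9: -0.0224
  t10: +0.0746
  t11: +1.6344
  t12: +5.2665
  t13: +1.2850
  t14: +2.3792
  t15: +0.5592
  t16: +0.5720
  t17: -0.6162
  t18: -0.6954
  t19: +3.0642
  t20: +0.3433
  t21: +0.6541
  t22: +8.0827
  t23: +1.0872
  t24: +2.2083
  t25: -0.3800
  t26: +0.4683
  t27: +1.2558
  t28: +1.5680
  t29: +0.6887
  t30: +1.3162
  t31: +0.0268
  t32: +0.4134
  t33: +0.5461
  t34: +1.0865
  t35: +1.9185
  t36: +0.5274
  t37: +0.6761
  t38: +0.5399
  t39: +0.1186
  t40: +8.4795
  t41: +0.3222
  t42: +1.7135
  t43: +2.8623
  t44: +1.6846
  t45: -0.0285
  t46: +7.3526
  t47: +1.0405
  t48: +0.9655
  t49: +2.4335
  t50: -0.2767
  t51: +5.0174
  t52: +1.2843
  t53: +0.4505
  t54: +2.3545
  t55: +0.7266
  t56: +1.0100
Σ = +92.2562 → |volume| = 92.26

Directed edges: 168 total; 6 unmatched, e.g. (3.43,-3.89,1.03)→(4.05,-0.86,1.14) → open.


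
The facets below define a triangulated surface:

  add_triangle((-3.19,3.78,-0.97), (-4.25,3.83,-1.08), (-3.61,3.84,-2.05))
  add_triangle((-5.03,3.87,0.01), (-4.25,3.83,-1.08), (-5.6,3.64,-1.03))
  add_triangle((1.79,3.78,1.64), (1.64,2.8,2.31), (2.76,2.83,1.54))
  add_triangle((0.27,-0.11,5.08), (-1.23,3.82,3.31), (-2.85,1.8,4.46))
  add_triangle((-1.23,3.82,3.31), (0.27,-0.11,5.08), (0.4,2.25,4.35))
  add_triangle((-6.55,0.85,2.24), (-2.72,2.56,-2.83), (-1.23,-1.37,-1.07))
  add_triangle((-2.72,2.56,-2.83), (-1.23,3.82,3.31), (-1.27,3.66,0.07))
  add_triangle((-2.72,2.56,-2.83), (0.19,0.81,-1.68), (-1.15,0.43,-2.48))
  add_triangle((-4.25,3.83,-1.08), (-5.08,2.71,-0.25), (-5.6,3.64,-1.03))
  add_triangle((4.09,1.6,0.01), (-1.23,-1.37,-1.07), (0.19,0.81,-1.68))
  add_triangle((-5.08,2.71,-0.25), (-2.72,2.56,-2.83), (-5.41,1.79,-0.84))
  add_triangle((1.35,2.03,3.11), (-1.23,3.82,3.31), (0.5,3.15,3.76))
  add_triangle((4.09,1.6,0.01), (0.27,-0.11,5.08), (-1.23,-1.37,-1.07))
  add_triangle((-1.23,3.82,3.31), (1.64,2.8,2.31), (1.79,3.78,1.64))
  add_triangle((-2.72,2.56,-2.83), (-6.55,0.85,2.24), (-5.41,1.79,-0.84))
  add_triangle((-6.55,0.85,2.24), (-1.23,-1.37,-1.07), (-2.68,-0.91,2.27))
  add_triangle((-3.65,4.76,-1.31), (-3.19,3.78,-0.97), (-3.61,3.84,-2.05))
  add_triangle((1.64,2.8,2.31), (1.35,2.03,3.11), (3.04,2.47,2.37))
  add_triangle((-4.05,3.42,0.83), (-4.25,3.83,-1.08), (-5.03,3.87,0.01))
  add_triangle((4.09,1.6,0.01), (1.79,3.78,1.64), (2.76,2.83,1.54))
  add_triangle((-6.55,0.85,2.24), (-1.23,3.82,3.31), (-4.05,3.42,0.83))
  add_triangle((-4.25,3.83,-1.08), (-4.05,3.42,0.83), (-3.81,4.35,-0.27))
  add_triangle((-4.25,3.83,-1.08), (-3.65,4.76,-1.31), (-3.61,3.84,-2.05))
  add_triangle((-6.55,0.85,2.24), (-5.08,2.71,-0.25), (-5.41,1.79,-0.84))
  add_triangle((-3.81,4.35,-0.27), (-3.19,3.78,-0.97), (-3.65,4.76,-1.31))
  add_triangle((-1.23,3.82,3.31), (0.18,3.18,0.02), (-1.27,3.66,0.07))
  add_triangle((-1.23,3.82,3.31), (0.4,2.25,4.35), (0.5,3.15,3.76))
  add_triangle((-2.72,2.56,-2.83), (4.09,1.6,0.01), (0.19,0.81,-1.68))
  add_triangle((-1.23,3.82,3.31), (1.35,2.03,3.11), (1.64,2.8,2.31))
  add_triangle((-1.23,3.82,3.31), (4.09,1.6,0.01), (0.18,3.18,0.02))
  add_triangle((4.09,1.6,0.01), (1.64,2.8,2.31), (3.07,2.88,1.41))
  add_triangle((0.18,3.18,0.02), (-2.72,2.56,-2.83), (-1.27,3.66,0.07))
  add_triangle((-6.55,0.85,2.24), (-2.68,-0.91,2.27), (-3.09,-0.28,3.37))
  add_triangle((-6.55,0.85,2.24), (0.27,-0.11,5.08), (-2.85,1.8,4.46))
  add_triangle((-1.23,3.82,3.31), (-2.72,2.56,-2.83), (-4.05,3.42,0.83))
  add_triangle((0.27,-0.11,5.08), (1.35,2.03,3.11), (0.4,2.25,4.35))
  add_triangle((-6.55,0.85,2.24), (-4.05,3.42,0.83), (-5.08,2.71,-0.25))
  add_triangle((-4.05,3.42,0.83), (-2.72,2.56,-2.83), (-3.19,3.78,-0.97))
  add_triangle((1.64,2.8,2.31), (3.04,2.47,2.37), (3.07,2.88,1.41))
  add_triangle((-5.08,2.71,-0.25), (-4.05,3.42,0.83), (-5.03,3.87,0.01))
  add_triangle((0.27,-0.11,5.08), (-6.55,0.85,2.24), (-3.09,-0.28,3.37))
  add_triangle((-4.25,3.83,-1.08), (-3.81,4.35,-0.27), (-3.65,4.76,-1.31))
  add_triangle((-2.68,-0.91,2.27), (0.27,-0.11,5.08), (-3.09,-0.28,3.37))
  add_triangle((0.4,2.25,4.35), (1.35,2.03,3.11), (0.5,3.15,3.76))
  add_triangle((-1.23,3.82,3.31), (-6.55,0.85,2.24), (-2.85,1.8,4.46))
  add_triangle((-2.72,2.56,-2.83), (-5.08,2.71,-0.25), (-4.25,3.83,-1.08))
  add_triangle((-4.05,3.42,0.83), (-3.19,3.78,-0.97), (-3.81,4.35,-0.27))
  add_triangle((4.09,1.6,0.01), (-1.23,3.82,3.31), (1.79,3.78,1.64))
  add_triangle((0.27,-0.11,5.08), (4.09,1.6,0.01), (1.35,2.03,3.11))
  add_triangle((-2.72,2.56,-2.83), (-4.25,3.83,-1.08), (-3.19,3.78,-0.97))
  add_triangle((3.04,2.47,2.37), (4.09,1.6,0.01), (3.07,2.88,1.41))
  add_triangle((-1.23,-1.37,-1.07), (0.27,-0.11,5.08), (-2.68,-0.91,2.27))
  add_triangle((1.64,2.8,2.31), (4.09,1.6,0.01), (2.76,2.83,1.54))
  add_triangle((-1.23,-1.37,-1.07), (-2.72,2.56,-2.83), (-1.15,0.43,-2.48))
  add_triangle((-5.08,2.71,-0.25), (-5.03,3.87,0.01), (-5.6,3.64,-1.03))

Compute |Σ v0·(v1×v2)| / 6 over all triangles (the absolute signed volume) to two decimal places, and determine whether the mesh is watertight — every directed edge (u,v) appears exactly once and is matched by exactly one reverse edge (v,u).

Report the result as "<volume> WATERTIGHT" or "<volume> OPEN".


131.68 OPEN

Per-triangle v0·(v1×v2)/6:
  t1: -0.6600
  t2: +1.0989
  t3: +0.9179
  t4: +7.9141
  t5: +3.3466
  t6: +9.8704
  t7: +3.4490
  t8: +1.1306
  t9: -0.5170
  t10: +1.5532
  t11: +3.0407
  t12: +0.0121
  t13: +3.2343
  t14: +2.4238
  t15: -2.0156
  t16: +4.3069
  t17: -0.2668
  t18: +1.0422
  t19: +0.6634
  t20: +1.2674
  t21: +11.3475
  t22: +1.3206
  t23: +1.0210
  t24: +3.6623
  t25: -0.1879
  t26: +2.5366
  t27: +1.5764
  t28: +2.7356
  t29: +2.3343
  t30: +6.9652
  t31: -0.5757
  t32: +2.2995
  t33: +2.1701
  t34: +8.3605
  t35: +6.9027
  t36: +2.0516
  t37: +5.0367
  t38: -2.1953
  t39: +0.9327
  t40: +0.7595
  t41: +3.6559
  t42: +0.9756
  t43: +1.8918
  t44: +0.8826
  t45: +9.4161
  t46: +2.7497
  t47: -0.4710
  t48: -2.1596
  t49: +5.6568
  t50: +1.3592
  t51: +1.4796
  t52: +2.4485
  t53: +0.4954
  t54: +1.5327
  t55: +0.9003
Σ = +131.6795 → |volume| = 131.68

Directed edges: 165 total; 9 unmatched, e.g. (0.19,0.81,-1.68)→(-1.15,0.43,-2.48) → open.


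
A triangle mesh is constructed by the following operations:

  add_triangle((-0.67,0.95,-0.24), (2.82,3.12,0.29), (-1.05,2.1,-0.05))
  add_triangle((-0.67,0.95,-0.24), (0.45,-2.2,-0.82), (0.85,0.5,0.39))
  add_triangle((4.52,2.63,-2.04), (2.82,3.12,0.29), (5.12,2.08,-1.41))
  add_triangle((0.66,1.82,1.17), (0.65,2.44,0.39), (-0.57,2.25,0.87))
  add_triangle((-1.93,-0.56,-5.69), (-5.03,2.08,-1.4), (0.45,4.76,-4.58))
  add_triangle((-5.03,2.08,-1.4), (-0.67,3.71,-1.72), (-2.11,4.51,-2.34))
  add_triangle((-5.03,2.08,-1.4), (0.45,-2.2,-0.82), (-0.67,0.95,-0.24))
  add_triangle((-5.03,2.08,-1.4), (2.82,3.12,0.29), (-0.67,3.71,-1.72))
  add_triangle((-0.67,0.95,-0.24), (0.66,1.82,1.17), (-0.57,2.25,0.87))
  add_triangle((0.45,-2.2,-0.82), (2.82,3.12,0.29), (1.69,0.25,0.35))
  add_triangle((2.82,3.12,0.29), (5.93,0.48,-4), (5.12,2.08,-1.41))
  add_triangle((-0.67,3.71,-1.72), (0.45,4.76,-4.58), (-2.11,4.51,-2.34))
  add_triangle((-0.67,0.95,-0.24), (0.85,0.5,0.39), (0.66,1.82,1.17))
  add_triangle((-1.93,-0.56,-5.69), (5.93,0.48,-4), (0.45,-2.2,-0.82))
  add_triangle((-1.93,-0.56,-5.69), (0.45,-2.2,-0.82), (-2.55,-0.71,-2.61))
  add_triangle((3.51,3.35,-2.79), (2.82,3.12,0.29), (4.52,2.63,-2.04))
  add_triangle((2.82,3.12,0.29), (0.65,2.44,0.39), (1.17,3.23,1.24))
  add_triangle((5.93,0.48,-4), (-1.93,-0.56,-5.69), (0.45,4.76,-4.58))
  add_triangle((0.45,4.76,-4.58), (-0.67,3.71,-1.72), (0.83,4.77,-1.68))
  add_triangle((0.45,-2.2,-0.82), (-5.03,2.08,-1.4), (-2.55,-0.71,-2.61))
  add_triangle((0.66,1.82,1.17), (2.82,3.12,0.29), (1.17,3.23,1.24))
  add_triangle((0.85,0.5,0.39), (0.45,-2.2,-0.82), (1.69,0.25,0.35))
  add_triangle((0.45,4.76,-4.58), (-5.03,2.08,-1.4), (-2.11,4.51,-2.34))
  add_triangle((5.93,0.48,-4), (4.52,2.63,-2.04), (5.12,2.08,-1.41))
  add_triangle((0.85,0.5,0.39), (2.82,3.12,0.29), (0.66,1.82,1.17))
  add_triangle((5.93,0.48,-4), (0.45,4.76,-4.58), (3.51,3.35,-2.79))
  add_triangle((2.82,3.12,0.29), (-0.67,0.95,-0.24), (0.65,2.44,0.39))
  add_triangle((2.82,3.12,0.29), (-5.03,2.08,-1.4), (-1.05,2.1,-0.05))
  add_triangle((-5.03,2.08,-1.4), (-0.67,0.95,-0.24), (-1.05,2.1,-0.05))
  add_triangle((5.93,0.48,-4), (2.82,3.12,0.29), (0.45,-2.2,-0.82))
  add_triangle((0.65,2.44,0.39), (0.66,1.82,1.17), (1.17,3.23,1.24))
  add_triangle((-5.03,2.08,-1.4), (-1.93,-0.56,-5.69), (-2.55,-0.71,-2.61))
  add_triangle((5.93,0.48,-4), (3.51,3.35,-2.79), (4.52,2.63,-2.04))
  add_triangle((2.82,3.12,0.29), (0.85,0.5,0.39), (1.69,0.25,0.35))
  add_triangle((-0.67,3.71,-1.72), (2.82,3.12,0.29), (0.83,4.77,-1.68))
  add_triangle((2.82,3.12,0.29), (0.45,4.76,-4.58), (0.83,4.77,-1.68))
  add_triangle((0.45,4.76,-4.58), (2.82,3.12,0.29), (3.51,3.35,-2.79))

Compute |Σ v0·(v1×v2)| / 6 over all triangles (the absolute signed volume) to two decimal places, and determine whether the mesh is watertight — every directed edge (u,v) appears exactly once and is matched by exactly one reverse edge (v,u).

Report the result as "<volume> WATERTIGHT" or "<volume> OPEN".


144.16 OPEN

Per-triangle v0·(v1×v2)/6:
  t1: -0.3084
  t2: -0.1719
  t3: +2.0623
  t4: +0.4544
  t5: +26.7231
  t6: +0.3679
  t7: -0.6236
  t8: +4.0860
  t9: -0.1803
  t10: +0.8829
  t11: -2.2320
  t12: +2.1028
  t13: -0.1515
  t14: +15.2482
  t15: +3.6586
  t16: +2.8832
  t17: +0.6116
  t18: +34.3478
  t19: +2.9124
  t20: +1.8100
  t21: +0.4291
  t22: +0.0403
  t23: +7.0807
  t24: +2.9123
  t25: +0.3831
  t26: +10.9863
  t27: +0.3953
  t28: +1.5616
  t29: -0.2114
  t30: +3.3694
  t31: +0.0591
  t32: +5.4586
  t33: +4.0023
  t34: +0.1939
  t35: +0.7043
  t36: +4.8386
  t37: +7.4718
Σ = +144.1589 → |volume| = 144.16

Directed edges: 111 total; 3 unmatched, e.g. (0.65,2.44,0.39)→(-0.57,2.25,0.87) → open.


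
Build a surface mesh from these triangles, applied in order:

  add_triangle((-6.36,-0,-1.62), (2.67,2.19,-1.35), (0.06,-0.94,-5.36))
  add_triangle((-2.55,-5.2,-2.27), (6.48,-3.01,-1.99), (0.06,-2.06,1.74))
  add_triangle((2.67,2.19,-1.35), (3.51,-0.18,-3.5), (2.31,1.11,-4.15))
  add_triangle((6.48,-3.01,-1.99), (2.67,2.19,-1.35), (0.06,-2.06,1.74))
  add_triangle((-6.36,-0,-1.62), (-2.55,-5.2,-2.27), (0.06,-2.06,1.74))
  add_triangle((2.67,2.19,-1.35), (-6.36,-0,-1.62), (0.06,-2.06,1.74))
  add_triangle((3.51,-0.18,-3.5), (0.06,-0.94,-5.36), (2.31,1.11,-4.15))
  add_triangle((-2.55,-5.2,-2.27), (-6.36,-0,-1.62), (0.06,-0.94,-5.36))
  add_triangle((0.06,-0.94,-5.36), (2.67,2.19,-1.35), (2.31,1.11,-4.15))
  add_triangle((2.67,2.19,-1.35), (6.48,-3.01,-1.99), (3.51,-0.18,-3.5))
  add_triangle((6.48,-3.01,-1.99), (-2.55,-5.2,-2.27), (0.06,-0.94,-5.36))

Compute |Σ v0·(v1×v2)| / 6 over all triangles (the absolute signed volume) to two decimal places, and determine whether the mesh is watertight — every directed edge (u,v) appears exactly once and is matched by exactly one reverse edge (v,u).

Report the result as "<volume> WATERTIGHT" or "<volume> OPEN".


130.10 OPEN

Per-triangle v0·(v1×v2)/6:
  t1: +14.5010
  t2: +18.8254
  t3: +3.4568
  t4: +5.3511
  t5: +13.0451
  t6: -0.4292
  t7: +4.8211
  t8: +28.0139
  t9: +0.5484
  t10: +8.1427
  t11: +33.8239
Σ = +130.1002 → |volume| = 130.10

Directed edges: 33 total; 3 unmatched, e.g. (3.51,-0.18,-3.5)→(0.06,-0.94,-5.36) → open.


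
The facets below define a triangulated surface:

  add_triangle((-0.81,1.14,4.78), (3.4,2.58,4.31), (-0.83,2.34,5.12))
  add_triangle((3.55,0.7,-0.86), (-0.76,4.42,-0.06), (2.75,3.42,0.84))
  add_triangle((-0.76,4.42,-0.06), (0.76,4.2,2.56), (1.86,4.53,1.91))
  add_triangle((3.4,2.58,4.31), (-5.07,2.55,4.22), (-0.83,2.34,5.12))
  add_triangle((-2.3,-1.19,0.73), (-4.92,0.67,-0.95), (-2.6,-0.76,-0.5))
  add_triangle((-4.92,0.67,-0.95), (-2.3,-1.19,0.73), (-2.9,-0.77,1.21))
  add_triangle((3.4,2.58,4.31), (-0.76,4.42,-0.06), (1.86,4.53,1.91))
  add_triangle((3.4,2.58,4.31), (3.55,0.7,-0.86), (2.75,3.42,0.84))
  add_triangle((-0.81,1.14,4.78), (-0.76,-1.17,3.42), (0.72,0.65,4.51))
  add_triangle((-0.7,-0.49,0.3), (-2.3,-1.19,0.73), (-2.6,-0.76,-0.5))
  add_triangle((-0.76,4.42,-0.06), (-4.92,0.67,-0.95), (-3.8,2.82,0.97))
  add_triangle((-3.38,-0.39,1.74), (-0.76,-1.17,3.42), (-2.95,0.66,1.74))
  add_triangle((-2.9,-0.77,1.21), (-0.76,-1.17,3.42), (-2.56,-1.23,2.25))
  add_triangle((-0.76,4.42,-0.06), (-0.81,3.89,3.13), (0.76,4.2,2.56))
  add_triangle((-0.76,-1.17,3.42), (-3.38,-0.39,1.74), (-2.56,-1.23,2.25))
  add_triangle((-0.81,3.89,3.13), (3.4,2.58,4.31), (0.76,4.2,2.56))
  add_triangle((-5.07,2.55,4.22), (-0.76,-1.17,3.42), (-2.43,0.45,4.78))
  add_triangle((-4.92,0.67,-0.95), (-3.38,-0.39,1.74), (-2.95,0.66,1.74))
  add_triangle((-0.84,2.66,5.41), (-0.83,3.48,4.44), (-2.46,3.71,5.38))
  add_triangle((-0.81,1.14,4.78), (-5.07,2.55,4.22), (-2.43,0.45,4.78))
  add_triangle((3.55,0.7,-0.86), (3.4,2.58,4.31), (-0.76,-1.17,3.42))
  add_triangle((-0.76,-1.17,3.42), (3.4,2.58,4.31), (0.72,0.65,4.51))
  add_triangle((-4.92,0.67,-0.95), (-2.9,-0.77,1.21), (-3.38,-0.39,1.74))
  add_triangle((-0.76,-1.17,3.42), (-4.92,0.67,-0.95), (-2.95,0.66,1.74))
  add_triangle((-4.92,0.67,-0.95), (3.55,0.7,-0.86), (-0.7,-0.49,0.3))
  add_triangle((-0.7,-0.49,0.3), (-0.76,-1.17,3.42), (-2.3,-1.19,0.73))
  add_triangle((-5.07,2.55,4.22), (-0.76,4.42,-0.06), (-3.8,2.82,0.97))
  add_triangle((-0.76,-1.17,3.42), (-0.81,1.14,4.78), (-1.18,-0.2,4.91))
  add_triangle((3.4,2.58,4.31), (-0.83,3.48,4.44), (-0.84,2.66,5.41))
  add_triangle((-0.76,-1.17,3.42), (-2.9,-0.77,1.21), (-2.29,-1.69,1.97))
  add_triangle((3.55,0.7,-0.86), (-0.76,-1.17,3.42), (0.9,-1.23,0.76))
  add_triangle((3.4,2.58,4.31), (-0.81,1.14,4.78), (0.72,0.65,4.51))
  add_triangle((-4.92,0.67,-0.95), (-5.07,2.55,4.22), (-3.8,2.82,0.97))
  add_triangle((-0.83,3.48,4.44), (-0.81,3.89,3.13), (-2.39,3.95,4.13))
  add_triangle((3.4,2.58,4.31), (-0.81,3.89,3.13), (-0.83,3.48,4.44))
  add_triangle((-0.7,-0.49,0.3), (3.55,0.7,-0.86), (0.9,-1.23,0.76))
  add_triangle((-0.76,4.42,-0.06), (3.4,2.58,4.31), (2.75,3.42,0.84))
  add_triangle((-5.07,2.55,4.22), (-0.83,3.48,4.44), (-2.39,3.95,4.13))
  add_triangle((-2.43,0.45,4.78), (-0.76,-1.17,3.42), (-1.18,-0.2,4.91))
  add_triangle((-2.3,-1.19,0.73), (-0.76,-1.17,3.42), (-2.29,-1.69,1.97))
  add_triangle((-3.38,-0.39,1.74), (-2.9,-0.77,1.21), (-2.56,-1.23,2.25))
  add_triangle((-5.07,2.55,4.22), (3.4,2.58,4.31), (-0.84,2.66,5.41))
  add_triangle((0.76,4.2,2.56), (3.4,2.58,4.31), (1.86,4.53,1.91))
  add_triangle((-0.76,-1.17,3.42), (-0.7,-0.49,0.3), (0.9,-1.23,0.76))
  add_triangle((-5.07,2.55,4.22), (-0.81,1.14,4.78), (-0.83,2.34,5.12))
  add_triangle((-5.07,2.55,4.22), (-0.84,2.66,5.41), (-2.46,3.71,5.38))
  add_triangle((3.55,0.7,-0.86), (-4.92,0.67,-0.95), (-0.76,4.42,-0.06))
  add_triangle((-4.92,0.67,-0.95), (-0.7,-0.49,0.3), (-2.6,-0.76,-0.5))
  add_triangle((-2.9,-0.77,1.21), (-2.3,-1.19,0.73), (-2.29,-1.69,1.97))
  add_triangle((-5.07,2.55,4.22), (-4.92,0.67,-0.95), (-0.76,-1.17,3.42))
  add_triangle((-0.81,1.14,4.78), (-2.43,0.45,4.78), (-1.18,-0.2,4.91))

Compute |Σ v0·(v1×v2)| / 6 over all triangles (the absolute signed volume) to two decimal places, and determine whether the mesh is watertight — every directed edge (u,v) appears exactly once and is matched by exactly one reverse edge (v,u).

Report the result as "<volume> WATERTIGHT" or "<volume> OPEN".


Per-triangle v0·(v1×v2)/6:
  t1: +3.6353
  t2: +4.4881
  t3: +2.9349
  t4: +4.4569
  t5: +1.0701
  t6: +1.0602
  t7: -2.8645
  t8: +7.0392
  t9: +2.4091
  t10: +0.0475
  t11: +5.8667
  t12: +1.8418
  t13: -0.2722
  t14: +3.7473
  t15: +1.0263
  t16: +4.4592
  t17: +1.7980
  t18: +2.1171
  t19: +1.7649
  t20: +4.3860
  t21: +6.7546
  t22: +1.4669
  t23: +1.0515
  t24: -3.1672
  t25: +0.3195
  t26: +0.1326
  t27: +6.9502
  t28: +0.3534
  t29: +4.8170
  t30: +1.1479
  t31: +2.1044
  t32: +3.2357
  t33: +7.2180
  t34: +1.6016
  t35: +4.3387
  t36: +0.0951
  t37: +8.1747
  t38: +3.1657
  t39: +1.0480
  t40: -0.2454
  t41: +0.3776
  t42: -3.5777
  t43: +3.7410
  t44: +0.5862
  t45: +3.9282
  t46: +3.5424
  t47: +5.5544
  t48: -0.3966
  t49: +0.4042
  t50: +10.8679
  t51: +1.5781
Σ = +128.1800 → |volume| = 128.18

Directed edges: 153 total; 7 unmatched, e.g. (-0.76,4.42,-0.06)→(-0.81,3.89,3.13) → open.

128.18 OPEN
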